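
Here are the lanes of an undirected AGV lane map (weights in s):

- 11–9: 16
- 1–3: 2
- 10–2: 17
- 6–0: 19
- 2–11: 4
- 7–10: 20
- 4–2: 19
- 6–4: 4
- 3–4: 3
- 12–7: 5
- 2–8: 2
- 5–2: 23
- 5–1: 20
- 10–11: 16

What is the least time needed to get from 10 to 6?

Shortest distances from 10:
10: 0
11: 16  (via 10)
2: 17  (via 10)
8: 19  (via 2)
7: 20  (via 10)
12: 25  (via 7)
9: 32  (via 11)
4: 36  (via 2)
3: 39  (via 4)
5: 40  (via 2)
6: 40  (via 4)
Shortest route: 10 → 2 → 4 → 6 = 40 s.

40 s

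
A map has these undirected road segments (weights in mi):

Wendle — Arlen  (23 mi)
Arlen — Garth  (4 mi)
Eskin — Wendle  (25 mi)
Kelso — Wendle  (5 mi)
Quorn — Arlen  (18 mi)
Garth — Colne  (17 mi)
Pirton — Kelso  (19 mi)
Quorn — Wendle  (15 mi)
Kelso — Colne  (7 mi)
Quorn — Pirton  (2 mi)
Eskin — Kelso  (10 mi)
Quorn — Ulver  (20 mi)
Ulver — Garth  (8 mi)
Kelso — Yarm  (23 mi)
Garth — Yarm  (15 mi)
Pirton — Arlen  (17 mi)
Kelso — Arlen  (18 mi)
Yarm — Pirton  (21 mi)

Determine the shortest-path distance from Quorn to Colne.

27 mi

Running Dijkstra from Quorn:
Quorn: 0
Pirton: 2  (via Quorn)
Wendle: 15  (via Quorn)
Arlen: 18  (via Quorn)
Ulver: 20  (via Quorn)
Kelso: 20  (via Wendle)
Garth: 22  (via Arlen)
Yarm: 23  (via Pirton)
Colne: 27  (via Kelso)
Shortest route: Quorn → Wendle → Kelso → Colne = 27 mi.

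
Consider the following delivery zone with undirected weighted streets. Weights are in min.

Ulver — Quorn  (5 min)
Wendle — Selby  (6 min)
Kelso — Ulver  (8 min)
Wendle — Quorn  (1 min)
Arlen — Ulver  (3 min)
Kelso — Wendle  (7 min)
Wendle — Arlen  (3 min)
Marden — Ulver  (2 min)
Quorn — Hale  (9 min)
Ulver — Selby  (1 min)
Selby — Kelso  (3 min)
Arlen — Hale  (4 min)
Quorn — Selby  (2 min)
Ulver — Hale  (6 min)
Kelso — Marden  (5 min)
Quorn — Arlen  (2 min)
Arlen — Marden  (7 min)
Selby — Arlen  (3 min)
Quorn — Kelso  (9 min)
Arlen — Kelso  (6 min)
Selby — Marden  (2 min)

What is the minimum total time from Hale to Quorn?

6 min

Shortest distances from Hale:
Hale: 0
Arlen: 4  (via Hale)
Quorn: 6  (via Arlen)
Shortest route: Hale–Arlen–Quorn = 6 min.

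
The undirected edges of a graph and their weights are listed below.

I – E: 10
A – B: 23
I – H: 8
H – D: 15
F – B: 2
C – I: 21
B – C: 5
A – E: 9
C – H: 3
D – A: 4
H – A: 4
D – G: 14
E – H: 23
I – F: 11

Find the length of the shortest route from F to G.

Candidate routes:
F–B–C–H–A–D–G: 2+5+3+4+4+14 = 32
F–B–C–H–D–G: 2+5+3+15+14 = 39
F–I–H–A–D–G: 11+8+4+4+14 = 41
The minimum is 32 via F–B–C–H–A–D–G.

32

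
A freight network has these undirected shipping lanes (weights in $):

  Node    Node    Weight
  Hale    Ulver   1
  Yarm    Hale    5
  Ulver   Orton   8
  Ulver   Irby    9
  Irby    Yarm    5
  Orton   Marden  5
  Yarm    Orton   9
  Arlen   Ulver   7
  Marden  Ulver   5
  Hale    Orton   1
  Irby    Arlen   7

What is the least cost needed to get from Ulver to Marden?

Shortest distances from Ulver:
Ulver: 0
Hale: 1  (via Ulver)
Orton: 2  (via Hale)
Marden: 5  (via Ulver)
Shortest route: Ulver → Marden = $5.

$5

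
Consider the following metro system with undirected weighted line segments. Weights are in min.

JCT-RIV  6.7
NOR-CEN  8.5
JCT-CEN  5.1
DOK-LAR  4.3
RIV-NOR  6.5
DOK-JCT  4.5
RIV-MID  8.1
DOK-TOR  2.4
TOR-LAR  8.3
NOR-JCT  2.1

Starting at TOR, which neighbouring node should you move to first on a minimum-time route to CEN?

DOK

Enumerating some paths:
TOR–DOK–JCT–CEN: 2.4+4.5+5.1 = 12
TOR–DOK–JCT–NOR–CEN: 2.4+4.5+2.1+8.5 = 17.5
The minimum is 12 min via TOR–DOK–JCT–CEN.
So from TOR the first move is to DOK.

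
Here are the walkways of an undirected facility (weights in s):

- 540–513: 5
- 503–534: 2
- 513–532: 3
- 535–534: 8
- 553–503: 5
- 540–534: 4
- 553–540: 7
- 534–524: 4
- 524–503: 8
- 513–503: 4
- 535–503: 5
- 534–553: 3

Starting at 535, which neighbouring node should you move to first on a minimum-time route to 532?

Enumerating some paths:
535–503–534–540–513–532: 5+2+4+5+3 = 19
535–534–540–513–532: 8+4+5+3 = 20
535–534–503–513–532: 8+2+4+3 = 17
535–503–513–532: 5+4+3 = 12
Cheapest is 535–503–513–532 at 12 s.
So from 535 the first move is to 503.

503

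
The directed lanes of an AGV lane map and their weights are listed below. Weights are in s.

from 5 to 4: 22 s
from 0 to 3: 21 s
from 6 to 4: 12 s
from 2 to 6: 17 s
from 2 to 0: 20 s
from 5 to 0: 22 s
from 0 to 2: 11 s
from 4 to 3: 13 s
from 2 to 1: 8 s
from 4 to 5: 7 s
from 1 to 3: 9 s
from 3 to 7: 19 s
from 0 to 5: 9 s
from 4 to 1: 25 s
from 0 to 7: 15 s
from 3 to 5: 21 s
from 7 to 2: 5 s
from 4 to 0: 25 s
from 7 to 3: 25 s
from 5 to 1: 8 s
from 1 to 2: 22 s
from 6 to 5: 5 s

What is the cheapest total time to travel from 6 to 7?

41 s

Candidate routes:
6 → 5 → 0 → 7: 5+22+15 = 42
6 → 5 → 1 → 3 → 7: 5+8+9+19 = 41
The minimum is 41 s via 6 → 5 → 1 → 3 → 7.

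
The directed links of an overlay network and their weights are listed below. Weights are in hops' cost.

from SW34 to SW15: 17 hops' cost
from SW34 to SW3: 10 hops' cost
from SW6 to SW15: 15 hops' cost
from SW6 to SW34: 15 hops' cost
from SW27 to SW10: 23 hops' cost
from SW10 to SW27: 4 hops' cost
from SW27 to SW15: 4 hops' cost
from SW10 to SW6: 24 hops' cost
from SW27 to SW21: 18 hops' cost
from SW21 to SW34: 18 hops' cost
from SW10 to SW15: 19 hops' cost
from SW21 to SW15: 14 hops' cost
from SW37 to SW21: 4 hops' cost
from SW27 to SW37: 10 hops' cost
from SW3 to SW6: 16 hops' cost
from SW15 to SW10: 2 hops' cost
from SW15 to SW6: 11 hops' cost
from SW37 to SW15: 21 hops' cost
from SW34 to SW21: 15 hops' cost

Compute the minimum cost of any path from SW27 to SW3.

Candidate routes:
SW27 - SW21 - SW34 - SW3: 18+18+10 = 46
SW27 - SW15 - SW6 - SW34 - SW3: 4+11+15+10 = 40
SW27 - SW37 - SW21 - SW34 - SW3: 10+4+18+10 = 42
SW27 - SW15 - SW10 - SW6 - SW34 - SW3: 4+2+24+15+10 = 55
The minimum is 40 hops' cost via SW27 - SW15 - SW6 - SW34 - SW3.

40 hops' cost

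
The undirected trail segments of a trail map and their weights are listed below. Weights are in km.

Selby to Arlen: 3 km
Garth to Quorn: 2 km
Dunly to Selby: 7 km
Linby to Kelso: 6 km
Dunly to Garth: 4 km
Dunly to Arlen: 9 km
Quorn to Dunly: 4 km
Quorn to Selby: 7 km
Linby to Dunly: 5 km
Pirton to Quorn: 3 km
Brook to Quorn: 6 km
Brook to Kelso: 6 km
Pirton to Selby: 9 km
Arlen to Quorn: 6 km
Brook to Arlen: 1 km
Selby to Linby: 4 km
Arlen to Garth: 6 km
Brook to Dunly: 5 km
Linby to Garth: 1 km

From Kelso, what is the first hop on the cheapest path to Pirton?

Linby

Enumerating some paths:
Kelso - Brook - Arlen - Quorn - Pirton: 6+1+6+3 = 16
Kelso - Brook - Quorn - Pirton: 6+6+3 = 15
Kelso - Linby - Garth - Quorn - Pirton: 6+1+2+3 = 12
Kelso - Linby - Dunly - Quorn - Pirton: 6+5+4+3 = 18
The minimum is 12 km via Kelso - Linby - Garth - Quorn - Pirton.
So from Kelso the first move is to Linby.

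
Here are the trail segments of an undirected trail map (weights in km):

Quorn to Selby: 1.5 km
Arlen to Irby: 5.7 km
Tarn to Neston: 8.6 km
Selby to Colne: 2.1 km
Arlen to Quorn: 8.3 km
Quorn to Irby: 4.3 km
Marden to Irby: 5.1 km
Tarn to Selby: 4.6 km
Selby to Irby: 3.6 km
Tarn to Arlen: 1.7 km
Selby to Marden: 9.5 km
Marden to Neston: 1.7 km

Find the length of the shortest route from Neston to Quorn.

Running Dijkstra from Neston:
Neston: 0
Marden: 1.7  (via Neston)
Irby: 6.8  (via Marden)
Tarn: 8.6  (via Neston)
Arlen: 10.3  (via Tarn)
Selby: 10.4  (via Irby)
Quorn: 11.1  (via Irby)
Shortest route: Neston → Marden → Irby → Quorn = 11.1 km.

11.1 km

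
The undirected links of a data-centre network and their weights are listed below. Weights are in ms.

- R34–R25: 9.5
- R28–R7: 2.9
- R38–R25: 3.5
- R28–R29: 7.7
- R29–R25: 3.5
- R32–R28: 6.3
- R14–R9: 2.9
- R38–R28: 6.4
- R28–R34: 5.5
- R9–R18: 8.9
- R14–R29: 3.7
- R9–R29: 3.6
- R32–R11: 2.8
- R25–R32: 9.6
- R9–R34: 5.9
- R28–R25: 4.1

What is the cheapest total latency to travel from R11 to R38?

Shortest distances from R11:
R11: 0
R32: 2.8  (via R11)
R28: 9.1  (via R32)
R7: 12  (via R28)
R25: 12.4  (via R32)
R34: 14.6  (via R28)
R38: 15.5  (via R28)
Shortest route: R11–R32–R28–R38 = 15.5 ms.

15.5 ms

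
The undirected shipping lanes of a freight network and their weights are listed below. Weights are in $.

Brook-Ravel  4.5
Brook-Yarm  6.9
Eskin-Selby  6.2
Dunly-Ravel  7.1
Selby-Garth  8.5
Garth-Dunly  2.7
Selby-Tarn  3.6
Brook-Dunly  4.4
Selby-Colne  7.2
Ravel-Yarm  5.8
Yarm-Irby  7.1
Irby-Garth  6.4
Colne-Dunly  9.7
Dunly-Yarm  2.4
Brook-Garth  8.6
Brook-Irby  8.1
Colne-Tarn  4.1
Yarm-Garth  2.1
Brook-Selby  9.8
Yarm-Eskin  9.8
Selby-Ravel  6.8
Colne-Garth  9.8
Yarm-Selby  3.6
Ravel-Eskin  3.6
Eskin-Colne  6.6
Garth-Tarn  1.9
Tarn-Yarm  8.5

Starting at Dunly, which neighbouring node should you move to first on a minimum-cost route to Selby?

Candidate routes:
Dunly - Garth - Tarn - Selby: 2.7+1.9+3.6 = 8.2
Dunly - Yarm - Selby: 2.4+3.6 = 6
Dunly - Garth - Yarm - Selby: 2.7+2.1+3.6 = 8.4
Cheapest is Dunly - Yarm - Selby at $6.
So from Dunly the first move is to Yarm.

Yarm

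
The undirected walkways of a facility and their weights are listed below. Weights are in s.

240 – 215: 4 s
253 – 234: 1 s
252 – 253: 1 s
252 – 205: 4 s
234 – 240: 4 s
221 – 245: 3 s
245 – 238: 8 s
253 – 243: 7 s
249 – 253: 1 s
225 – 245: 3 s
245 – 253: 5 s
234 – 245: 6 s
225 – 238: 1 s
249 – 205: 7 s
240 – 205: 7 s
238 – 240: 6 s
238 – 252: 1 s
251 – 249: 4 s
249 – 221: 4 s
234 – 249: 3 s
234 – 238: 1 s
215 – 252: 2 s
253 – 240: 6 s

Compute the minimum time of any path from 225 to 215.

Settle nodes by increasing distance from 225:
225: 0
238: 1  (via 225)
234: 2  (via 238)
252: 2  (via 238)
245: 3  (via 225)
253: 3  (via 234)
215: 4  (via 252)
Shortest route: 225 → 238 → 252 → 215 = 4 s.

4 s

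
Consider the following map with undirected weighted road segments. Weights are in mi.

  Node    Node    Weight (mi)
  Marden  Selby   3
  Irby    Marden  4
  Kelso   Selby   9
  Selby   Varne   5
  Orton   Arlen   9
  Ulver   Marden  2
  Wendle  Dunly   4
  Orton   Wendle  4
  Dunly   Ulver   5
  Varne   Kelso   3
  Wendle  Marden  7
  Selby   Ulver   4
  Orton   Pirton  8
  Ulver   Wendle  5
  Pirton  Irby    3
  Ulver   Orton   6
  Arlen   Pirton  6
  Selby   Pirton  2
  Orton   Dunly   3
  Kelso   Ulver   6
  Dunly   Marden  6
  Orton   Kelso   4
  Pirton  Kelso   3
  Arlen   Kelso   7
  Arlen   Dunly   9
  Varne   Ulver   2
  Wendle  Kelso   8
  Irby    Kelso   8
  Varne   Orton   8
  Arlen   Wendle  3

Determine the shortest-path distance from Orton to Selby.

9 mi

Compare a few routes:
Orton - Ulver - Selby: 6+4 = 10
Orton - Pirton - Selby: 8+2 = 10
Orton - Kelso - Pirton - Selby: 4+3+2 = 9
The minimum is 9 mi via Orton - Kelso - Pirton - Selby.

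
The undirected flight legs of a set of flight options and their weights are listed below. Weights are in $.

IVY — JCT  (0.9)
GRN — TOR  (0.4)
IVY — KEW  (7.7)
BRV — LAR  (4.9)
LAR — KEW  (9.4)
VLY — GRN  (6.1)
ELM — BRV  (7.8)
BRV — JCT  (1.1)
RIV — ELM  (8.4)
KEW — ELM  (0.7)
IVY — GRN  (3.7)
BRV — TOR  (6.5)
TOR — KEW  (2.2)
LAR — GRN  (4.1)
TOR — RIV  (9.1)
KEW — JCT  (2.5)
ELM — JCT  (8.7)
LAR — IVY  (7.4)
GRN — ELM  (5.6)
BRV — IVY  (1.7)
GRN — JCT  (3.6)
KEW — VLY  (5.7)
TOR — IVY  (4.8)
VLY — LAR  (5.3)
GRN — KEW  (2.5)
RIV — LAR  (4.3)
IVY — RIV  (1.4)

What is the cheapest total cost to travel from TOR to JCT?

Settle nodes by increasing distance from TOR:
TOR: 0
GRN: 0.4  (via TOR)
KEW: 2.2  (via TOR)
ELM: 2.9  (via KEW)
JCT: 4  (via GRN)
Shortest route: TOR → GRN → JCT = $4.

$4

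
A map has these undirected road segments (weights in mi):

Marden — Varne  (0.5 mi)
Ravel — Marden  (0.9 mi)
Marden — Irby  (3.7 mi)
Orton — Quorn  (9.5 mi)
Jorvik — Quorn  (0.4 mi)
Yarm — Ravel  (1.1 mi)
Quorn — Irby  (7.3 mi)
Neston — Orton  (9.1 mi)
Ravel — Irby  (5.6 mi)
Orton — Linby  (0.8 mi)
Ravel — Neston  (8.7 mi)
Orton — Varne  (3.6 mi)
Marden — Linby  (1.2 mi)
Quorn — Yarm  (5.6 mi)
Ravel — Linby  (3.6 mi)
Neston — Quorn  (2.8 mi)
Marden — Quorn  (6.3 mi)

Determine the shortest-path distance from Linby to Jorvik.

7.9 mi

Settle nodes by increasing distance from Linby:
Linby: 0
Orton: 0.8  (via Linby)
Marden: 1.2  (via Linby)
Varne: 1.7  (via Marden)
Ravel: 2.1  (via Marden)
Yarm: 3.2  (via Ravel)
Irby: 4.9  (via Marden)
Quorn: 7.5  (via Marden)
Jorvik: 7.9  (via Quorn)
Shortest route: Linby → Marden → Quorn → Jorvik = 7.9 mi.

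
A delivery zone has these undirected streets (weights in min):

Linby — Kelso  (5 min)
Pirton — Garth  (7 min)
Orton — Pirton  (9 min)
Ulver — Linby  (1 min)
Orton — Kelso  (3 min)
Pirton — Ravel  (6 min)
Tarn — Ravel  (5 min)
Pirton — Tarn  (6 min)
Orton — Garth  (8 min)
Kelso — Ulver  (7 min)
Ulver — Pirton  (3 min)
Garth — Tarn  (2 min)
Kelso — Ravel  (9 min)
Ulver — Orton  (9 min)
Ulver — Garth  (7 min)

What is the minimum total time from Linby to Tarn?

10 min

Enumerating some paths:
Linby → Ulver → Pirton → Garth → Tarn: 1+3+7+2 = 13
Linby → Ulver → Pirton → Ravel → Tarn: 1+3+6+5 = 15
Linby → Ulver → Pirton → Tarn: 1+3+6 = 10
Cheapest is Linby → Ulver → Pirton → Tarn at 10 min.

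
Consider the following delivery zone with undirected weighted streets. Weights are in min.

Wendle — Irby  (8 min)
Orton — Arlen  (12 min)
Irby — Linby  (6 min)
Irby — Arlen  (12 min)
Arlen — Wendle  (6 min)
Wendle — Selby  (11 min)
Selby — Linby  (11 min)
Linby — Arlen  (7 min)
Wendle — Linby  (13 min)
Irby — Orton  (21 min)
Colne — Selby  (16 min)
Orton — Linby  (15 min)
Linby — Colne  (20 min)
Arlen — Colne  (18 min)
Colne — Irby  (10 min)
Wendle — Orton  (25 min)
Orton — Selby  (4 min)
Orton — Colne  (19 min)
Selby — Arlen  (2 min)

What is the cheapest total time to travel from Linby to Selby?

Candidate routes:
Linby–Arlen–Selby: 7+2 = 9
Linby–Selby: 11 = 11
Cheapest is Linby–Arlen–Selby at 9 min.

9 min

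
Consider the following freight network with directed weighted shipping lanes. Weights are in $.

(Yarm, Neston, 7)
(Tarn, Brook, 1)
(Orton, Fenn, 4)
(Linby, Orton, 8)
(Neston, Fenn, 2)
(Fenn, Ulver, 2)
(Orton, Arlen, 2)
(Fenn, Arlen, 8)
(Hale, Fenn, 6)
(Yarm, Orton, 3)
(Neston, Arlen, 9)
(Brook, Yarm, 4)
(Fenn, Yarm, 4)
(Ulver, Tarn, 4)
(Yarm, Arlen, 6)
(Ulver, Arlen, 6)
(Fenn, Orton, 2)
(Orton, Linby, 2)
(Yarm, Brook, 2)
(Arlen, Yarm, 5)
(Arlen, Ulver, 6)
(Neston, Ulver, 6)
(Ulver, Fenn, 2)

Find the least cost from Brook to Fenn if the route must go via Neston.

$13

Best Brook to Neston: Brook–Yarm–Neston costing 11
Best Neston to Fenn: Neston–Fenn costing 2
Total via Neston: 11 + 2 = $13.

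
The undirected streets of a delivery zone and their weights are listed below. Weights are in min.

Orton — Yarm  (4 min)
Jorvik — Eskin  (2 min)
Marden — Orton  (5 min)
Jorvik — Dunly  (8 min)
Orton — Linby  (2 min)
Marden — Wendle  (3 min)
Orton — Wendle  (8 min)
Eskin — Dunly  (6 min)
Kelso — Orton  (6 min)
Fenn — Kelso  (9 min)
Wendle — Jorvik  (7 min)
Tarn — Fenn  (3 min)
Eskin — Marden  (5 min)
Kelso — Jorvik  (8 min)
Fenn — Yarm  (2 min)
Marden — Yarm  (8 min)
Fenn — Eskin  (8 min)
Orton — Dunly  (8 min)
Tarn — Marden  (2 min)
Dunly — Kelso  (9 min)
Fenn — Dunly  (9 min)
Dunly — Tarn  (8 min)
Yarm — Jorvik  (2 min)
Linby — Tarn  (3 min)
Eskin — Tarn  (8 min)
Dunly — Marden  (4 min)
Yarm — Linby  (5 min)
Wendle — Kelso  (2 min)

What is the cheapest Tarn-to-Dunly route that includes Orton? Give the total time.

13 min

Best Tarn to Orton: Tarn → Linby → Orton costing 5
Shortest Orton→Dunly: Orton → Dunly = 8
Total via Orton: 5 + 8 = 13 min.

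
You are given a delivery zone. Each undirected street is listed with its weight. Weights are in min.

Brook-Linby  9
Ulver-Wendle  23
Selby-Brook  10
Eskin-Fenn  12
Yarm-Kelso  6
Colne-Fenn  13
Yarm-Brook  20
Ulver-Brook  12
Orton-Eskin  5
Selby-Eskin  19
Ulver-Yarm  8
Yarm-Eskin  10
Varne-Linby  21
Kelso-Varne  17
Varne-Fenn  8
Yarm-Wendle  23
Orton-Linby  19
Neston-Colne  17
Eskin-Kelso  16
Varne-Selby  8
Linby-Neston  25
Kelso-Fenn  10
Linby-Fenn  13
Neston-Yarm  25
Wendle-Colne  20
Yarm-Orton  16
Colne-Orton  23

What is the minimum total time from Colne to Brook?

35 min

Enumerating some paths:
Colne–Fenn–Kelso–Yarm–Ulver–Brook: 13+10+6+8+12 = 49
Colne–Fenn–Varne–Selby–Brook: 13+8+8+10 = 39
Colne–Fenn–Linby–Brook: 13+13+9 = 35
Colne–Fenn–Kelso–Yarm–Brook: 13+10+6+20 = 49
The minimum is 35 min via Colne–Fenn–Linby–Brook.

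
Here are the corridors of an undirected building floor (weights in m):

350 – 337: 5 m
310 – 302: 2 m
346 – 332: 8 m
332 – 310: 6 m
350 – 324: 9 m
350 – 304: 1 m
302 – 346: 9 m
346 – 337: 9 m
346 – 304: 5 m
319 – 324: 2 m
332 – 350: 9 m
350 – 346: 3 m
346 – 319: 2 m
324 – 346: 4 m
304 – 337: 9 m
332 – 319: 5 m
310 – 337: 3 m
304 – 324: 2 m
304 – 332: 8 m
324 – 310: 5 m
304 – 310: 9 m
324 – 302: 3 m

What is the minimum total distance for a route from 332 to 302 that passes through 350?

Shortest 332→350: 332 → 350 = 9
Shortest 350→302: 350 → 304 → 324 → 302 = 6
Total via 350: 9 + 6 = 15 m.

15 m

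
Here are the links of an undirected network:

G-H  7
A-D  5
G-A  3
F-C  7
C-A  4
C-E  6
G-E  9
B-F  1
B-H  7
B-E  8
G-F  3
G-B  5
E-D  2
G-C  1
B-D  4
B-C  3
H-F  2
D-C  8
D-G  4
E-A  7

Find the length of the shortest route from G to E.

6

Shortest distances from G:
G: 0
C: 1  (via G)
A: 3  (via G)
F: 3  (via G)
B: 4  (via C)
D: 4  (via G)
H: 5  (via F)
E: 6  (via D)
Shortest route: G → D → E = 6.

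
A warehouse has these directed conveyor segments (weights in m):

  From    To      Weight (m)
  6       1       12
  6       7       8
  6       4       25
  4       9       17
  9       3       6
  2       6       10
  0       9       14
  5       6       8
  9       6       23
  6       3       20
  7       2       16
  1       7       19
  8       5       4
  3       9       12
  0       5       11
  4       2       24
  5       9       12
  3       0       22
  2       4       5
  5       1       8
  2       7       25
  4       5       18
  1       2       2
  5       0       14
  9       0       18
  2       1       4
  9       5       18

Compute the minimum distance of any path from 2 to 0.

37 m

Enumerating some paths:
2–4–5–0: 5+18+14 = 37
2–4–9–3–0: 5+17+6+22 = 50
2–4–9–0: 5+17+18 = 40
The minimum is 37 m via 2–4–5–0.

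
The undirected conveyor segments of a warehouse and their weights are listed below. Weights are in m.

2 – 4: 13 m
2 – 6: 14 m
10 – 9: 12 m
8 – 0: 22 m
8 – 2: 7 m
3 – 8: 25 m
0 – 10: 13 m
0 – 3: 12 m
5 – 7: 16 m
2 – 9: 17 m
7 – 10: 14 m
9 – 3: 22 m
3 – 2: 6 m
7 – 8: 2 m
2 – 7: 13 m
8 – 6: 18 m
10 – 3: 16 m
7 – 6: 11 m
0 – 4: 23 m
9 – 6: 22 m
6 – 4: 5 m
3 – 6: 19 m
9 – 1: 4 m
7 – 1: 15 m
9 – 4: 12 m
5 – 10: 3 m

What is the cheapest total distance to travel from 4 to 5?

27 m

Candidate routes:
4 → 6 → 7 → 5: 5+11+16 = 32
4 → 6 → 7 → 10 → 5: 5+11+14+3 = 33
4 → 9 → 10 → 5: 12+12+3 = 27
Cheapest is 4 → 9 → 10 → 5 at 27 m.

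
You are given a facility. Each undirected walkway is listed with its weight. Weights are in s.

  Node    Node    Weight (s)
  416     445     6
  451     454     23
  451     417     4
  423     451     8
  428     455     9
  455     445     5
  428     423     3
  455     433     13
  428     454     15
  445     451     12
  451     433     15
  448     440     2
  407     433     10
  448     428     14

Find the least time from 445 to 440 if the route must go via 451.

39 s

Best 445 to 451: 445 → 451 costing 12
Shortest 451→440: 451 → 423 → 428 → 448 → 440 = 27
Total via 451: 12 + 27 = 39 s.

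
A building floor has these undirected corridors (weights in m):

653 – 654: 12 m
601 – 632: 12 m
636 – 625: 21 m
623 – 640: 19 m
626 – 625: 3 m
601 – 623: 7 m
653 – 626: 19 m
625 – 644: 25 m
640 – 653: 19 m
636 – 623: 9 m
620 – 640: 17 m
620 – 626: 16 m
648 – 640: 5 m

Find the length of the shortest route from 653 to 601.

Enumerating some paths:
653 - 640 - 623 - 601: 19+19+7 = 45
653 - 626 - 625 - 636 - 623 - 601: 19+3+21+9+7 = 59
The minimum is 45 m via 653 - 640 - 623 - 601.

45 m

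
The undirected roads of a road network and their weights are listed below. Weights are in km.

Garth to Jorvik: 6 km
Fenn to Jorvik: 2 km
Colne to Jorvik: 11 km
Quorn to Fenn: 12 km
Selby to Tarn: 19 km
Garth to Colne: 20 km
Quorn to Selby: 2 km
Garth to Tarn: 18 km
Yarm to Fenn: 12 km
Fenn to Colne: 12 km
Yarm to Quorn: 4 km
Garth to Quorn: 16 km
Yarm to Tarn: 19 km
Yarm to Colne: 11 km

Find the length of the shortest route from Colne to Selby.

17 km

Settle nodes by increasing distance from Colne:
Colne: 0
Jorvik: 11  (via Colne)
Yarm: 11  (via Colne)
Fenn: 12  (via Colne)
Quorn: 15  (via Yarm)
Garth: 17  (via Jorvik)
Selby: 17  (via Quorn)
Shortest route: Colne–Yarm–Quorn–Selby = 17 km.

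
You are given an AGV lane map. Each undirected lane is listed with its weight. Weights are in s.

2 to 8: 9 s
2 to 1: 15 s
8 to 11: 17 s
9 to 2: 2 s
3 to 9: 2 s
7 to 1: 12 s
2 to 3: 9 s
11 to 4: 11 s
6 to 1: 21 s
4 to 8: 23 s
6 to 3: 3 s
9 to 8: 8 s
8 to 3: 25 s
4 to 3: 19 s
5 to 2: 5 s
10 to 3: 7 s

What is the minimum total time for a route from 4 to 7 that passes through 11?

Shortest 4→11: 4–11 = 11
Shortest 11→7: 11–8–2–1–7 = 53
Total via 11: 11 + 53 = 64 s.

64 s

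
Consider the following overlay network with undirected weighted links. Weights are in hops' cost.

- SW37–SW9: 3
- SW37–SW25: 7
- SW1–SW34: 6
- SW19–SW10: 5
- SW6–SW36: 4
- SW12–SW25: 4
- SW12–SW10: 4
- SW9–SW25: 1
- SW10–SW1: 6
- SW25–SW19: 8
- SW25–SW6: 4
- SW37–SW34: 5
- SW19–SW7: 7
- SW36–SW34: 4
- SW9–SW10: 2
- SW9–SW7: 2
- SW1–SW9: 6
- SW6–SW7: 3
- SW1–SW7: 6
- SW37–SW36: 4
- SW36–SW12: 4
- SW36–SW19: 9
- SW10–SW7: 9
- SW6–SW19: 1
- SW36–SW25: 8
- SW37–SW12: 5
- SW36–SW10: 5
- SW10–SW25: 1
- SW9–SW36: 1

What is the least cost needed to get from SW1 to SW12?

10 hops' cost

Running Dijkstra from SW1:
SW1: 0
SW34: 6  (via SW1)
SW7: 6  (via SW1)
SW9: 6  (via SW1)
SW10: 6  (via SW1)
SW36: 7  (via SW9)
SW25: 7  (via SW9)
SW37: 9  (via SW9)
SW6: 9  (via SW7)
SW19: 10  (via SW6)
SW12: 10  (via SW10)
Shortest route: SW1 → SW10 → SW12 = 10 hops' cost.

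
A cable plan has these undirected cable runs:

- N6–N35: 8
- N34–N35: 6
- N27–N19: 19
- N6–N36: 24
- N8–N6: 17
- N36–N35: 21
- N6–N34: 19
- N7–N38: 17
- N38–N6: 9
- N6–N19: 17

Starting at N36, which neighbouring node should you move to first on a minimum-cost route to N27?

N6

Compare a few routes:
N36–N6–N19–N27: 24+17+19 = 60
N36–N35–N6–N19–N27: 21+8+17+19 = 65
N36–N35–N34–N6–N19–N27: 21+6+19+17+19 = 82
The minimum is 60 via N36–N6–N19–N27.
So from N36 the first move is to N6.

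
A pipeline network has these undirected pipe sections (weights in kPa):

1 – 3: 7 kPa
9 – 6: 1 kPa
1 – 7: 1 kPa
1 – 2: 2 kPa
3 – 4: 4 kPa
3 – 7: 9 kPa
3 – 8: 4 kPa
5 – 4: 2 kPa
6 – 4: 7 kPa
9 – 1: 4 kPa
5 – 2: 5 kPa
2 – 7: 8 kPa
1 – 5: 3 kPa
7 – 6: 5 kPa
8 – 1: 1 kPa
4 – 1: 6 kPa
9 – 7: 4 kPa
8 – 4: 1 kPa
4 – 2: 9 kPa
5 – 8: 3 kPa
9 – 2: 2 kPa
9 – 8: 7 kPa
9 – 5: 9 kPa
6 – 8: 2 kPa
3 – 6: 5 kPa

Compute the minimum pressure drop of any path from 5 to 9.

6 kPa

Compare a few routes:
5 - 8 - 6 - 9: 3+2+1 = 6
5 - 2 - 9: 5+2 = 7
Cheapest is 5 - 8 - 6 - 9 at 6 kPa.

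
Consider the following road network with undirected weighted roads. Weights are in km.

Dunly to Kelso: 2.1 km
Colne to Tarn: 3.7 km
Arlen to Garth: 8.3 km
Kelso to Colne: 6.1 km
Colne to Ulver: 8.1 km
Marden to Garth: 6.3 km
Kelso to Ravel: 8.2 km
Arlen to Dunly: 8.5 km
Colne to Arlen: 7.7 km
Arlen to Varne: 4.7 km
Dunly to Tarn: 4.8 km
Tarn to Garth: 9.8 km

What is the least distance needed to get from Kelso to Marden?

Compare a few routes:
Kelso → Colne → Tarn → Garth → Marden: 6.1+3.7+9.8+6.3 = 25.9
Kelso → Dunly → Arlen → Garth → Marden: 2.1+8.5+8.3+6.3 = 25.2
Kelso → Dunly → Tarn → Garth → Marden: 2.1+4.8+9.8+6.3 = 23
The minimum is 23 km via Kelso → Dunly → Tarn → Garth → Marden.

23 km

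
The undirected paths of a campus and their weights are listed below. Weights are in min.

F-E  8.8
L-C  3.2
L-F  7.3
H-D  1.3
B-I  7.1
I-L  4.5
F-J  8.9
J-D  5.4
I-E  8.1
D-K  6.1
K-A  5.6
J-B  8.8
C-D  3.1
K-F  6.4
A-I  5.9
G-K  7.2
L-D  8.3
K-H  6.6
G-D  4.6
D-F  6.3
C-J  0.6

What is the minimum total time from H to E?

16.4 min

Shortest distances from H:
H: 0
D: 1.3  (via H)
C: 4.4  (via D)
J: 5  (via C)
G: 5.9  (via D)
K: 6.6  (via H)
F: 7.6  (via D)
L: 7.6  (via C)
I: 12.1  (via L)
A: 12.2  (via K)
B: 13.8  (via J)
E: 16.4  (via F)
Shortest route: H–D–F–E = 16.4 min.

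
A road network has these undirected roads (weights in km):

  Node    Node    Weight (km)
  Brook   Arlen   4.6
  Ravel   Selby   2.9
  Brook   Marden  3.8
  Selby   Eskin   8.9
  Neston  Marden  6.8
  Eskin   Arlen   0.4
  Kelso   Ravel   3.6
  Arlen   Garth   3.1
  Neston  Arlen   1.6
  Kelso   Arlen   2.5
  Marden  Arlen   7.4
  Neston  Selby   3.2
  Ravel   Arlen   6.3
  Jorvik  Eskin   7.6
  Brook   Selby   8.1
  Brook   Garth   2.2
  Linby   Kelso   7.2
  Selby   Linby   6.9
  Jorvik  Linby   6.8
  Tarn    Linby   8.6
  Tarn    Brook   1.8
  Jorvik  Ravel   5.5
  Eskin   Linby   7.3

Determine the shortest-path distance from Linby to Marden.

14.2 km

Enumerating some paths:
Linby–Tarn–Brook–Marden: 8.6+1.8+3.8 = 14.2
Linby–Eskin–Arlen–Brook–Marden: 7.3+0.4+4.6+3.8 = 16.1
Linby–Eskin–Arlen–Marden: 7.3+0.4+7.4 = 15.1
The minimum is 14.2 km via Linby–Tarn–Brook–Marden.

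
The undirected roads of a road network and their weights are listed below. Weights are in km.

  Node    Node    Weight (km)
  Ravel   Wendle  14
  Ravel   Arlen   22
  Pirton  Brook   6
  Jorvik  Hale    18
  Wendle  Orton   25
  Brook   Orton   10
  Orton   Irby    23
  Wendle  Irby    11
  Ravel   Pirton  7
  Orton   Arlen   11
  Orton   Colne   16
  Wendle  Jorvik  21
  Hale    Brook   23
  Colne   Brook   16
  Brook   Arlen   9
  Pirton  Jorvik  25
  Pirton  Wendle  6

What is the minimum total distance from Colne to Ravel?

Compare a few routes:
Colne → Orton → Brook → Pirton → Ravel: 16+10+6+7 = 39
Colne → Brook → Pirton → Ravel: 16+6+7 = 29
The minimum is 29 km via Colne → Brook → Pirton → Ravel.

29 km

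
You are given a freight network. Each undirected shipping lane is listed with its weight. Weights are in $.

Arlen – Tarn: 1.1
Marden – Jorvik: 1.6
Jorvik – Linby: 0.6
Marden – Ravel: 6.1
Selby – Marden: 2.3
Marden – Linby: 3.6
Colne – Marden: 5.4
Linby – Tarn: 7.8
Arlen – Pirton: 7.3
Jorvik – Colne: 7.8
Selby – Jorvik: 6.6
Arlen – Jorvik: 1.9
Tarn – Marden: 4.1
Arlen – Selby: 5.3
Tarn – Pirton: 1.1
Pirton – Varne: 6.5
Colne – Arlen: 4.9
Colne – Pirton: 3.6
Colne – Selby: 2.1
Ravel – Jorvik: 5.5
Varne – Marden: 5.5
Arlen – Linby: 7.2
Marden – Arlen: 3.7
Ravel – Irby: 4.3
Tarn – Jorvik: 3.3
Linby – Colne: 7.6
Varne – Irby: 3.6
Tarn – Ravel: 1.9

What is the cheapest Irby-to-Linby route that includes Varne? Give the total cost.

$11.3

Shortest Irby→Varne: Irby → Varne = 3.6
Best Varne to Linby: Varne → Marden → Jorvik → Linby costing 7.7
Total via Varne: 3.6 + 7.7 = $11.3.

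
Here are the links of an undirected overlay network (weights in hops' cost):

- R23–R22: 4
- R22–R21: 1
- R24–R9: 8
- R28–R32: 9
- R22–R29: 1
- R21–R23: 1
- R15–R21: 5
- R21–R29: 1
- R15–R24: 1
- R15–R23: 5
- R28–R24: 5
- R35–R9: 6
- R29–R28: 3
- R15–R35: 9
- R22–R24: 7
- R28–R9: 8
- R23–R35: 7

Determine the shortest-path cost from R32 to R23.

14 hops' cost

Settle nodes by increasing distance from R32:
R32: 0
R28: 9  (via R32)
R29: 12  (via R28)
R21: 13  (via R29)
R22: 13  (via R29)
R23: 14  (via R21)
Shortest route: R32–R28–R29–R21–R23 = 14 hops' cost.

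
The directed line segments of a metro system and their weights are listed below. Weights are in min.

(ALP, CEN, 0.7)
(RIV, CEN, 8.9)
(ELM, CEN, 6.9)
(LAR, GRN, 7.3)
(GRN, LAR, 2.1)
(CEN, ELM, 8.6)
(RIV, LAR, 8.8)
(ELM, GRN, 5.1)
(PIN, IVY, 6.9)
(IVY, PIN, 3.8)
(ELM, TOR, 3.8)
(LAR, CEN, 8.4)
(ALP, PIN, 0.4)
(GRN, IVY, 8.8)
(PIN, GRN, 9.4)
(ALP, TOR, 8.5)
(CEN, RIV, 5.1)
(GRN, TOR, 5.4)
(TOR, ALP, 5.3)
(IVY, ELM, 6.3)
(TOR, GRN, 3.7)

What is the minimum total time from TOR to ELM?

Enumerating some paths:
TOR–ALP–PIN–IVY–ELM: 5.3+0.4+6.9+6.3 = 18.9
TOR–ALP–CEN–ELM: 5.3+0.7+8.6 = 14.6
TOR–GRN–IVY–ELM: 3.7+8.8+6.3 = 18.8
TOR–GRN–LAR–CEN–ELM: 3.7+2.1+8.4+8.6 = 22.8
The minimum is 14.6 min via TOR–ALP–CEN–ELM.

14.6 min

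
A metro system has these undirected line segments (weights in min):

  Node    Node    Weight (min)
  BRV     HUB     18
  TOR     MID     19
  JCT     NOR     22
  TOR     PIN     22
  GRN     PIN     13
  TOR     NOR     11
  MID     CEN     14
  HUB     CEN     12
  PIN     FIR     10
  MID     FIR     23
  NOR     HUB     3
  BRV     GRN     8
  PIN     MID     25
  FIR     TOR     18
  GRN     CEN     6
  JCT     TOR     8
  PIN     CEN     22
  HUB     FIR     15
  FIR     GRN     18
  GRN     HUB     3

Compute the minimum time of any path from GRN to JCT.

25 min

Compare a few routes:
GRN → PIN → TOR → JCT: 13+22+8 = 43
GRN → CEN → HUB → NOR → TOR → JCT: 6+12+3+11+8 = 40
GRN → HUB → NOR → JCT: 3+3+22 = 28
GRN → HUB → NOR → TOR → JCT: 3+3+11+8 = 25
Cheapest is GRN → HUB → NOR → TOR → JCT at 25 min.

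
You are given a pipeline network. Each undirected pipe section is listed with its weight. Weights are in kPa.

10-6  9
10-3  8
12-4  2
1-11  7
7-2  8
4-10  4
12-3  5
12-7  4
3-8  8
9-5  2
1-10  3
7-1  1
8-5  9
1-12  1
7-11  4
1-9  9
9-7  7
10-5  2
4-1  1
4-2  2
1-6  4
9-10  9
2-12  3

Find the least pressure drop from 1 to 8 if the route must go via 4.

16 kPa

Shortest 1→4: 1–4 = 1
Shortest 4→8: 4–10–5–8 = 15
Total via 4: 1 + 15 = 16 kPa.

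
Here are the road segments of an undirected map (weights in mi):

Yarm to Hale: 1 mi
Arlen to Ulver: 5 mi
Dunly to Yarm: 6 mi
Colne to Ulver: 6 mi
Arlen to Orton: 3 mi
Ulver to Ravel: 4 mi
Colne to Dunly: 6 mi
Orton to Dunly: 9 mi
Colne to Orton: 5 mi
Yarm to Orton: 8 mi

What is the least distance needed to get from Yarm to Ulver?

16 mi

Settle nodes by increasing distance from Yarm:
Yarm: 0
Hale: 1  (via Yarm)
Dunly: 6  (via Yarm)
Orton: 8  (via Yarm)
Arlen: 11  (via Orton)
Colne: 12  (via Dunly)
Ulver: 16  (via Arlen)
Shortest route: Yarm–Orton–Arlen–Ulver = 16 mi.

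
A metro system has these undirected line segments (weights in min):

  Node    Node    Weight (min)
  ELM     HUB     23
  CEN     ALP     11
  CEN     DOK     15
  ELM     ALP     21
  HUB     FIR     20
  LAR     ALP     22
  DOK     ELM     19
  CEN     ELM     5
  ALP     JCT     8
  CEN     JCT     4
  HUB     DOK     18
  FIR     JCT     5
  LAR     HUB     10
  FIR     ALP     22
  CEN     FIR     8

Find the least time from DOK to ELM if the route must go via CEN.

20 min

Best DOK to CEN: DOK → CEN costing 15
Best CEN to ELM: CEN → ELM costing 5
Total via CEN: 15 + 5 = 20 min.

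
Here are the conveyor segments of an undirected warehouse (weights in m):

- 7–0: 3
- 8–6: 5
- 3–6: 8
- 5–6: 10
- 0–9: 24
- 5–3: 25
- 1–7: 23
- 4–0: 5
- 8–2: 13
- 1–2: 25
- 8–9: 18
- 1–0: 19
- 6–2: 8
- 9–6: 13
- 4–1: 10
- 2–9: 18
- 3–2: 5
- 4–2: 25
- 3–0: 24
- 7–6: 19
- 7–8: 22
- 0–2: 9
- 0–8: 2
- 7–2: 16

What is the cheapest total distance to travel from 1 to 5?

Candidate routes:
1 → 4 → 0 → 8 → 6 → 5: 10+5+2+5+10 = 32
1 → 0 → 8 → 6 → 5: 19+2+5+10 = 36
Cheapest is 1 → 4 → 0 → 8 → 6 → 5 at 32 m.

32 m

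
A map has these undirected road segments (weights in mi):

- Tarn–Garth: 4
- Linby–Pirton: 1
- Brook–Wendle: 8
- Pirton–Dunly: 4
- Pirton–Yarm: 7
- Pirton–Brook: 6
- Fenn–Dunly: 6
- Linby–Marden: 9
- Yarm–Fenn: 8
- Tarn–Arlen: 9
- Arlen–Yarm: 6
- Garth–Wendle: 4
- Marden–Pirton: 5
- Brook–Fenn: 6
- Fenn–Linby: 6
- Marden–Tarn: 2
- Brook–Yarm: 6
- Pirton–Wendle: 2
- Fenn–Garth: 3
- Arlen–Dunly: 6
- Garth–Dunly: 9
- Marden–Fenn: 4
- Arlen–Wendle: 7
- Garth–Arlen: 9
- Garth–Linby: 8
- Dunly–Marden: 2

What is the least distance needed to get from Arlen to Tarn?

9 mi

Enumerating some paths:
Arlen–Dunly–Marden–Tarn: 6+2+2 = 10
Arlen–Garth–Tarn: 9+4 = 13
Arlen–Tarn: 9 = 9
The minimum is 9 mi via Arlen–Tarn.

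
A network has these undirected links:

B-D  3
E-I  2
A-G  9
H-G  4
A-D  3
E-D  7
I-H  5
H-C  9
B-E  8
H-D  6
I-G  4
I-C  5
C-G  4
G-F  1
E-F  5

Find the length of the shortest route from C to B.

Shortest distances from C:
C: 0
G: 4  (via C)
F: 5  (via G)
I: 5  (via C)
E: 7  (via I)
H: 8  (via G)
A: 13  (via G)
D: 14  (via E)
B: 15  (via E)
Shortest route: C → I → E → B = 15.

15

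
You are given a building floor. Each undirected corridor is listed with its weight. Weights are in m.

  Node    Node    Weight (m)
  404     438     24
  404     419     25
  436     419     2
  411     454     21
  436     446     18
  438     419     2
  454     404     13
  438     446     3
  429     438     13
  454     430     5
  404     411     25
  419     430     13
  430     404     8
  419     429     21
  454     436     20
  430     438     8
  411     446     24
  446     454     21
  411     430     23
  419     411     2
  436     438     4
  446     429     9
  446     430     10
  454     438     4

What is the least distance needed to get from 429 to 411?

16 m

Shortest distances from 429:
429: 0
446: 9  (via 429)
438: 12  (via 446)
419: 14  (via 438)
436: 16  (via 438)
411: 16  (via 419)
Shortest route: 429–446–438–419–411 = 16 m.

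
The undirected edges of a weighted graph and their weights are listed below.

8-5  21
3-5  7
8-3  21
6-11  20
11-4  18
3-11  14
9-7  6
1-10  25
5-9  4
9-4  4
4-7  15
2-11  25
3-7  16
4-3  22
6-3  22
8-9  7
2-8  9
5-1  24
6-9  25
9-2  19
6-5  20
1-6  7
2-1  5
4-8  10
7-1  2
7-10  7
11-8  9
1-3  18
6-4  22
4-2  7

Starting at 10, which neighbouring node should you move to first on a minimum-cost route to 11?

Enumerating some paths:
10–7–9–4–11: 7+6+4+18 = 35
10–7–1–2–8–11: 7+2+5+9+9 = 32
10–7–9–8–11: 7+6+7+9 = 29
10–7–9–4–8–11: 7+6+4+10+9 = 36
The minimum is 29 via 10–7–9–8–11.
So from 10 the first move is to 7.

7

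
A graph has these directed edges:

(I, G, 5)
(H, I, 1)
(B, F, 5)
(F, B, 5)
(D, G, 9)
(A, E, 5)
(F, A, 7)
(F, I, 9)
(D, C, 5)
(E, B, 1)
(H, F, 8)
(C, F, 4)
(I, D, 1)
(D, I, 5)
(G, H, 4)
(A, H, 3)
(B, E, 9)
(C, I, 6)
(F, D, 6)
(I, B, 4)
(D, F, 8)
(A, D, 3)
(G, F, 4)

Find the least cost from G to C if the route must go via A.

19

Best G to A: G → F → A costing 11
Best A to C: A → D → C costing 8
Total via A: 11 + 8 = 19.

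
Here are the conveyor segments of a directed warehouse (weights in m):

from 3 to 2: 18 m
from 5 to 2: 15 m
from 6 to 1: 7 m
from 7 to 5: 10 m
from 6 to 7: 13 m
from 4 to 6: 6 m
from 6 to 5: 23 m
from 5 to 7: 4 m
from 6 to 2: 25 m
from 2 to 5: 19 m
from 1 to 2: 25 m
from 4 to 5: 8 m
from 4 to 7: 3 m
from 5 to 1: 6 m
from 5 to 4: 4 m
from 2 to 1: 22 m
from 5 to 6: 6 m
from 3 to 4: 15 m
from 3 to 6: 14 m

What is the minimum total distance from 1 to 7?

Running Dijkstra from 1:
1: 0
2: 25  (via 1)
5: 44  (via 2)
4: 48  (via 5)
7: 48  (via 5)
Shortest route: 1–2–5–7 = 48 m.

48 m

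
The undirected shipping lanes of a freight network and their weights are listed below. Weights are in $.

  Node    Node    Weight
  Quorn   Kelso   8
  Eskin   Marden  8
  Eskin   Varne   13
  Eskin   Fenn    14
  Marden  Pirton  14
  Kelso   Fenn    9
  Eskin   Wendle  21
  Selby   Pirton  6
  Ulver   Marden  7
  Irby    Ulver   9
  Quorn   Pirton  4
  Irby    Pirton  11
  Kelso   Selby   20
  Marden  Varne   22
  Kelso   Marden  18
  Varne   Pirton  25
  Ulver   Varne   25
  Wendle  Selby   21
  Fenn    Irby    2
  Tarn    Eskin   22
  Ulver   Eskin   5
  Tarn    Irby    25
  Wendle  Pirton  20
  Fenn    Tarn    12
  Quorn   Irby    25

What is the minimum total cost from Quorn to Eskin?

$26

Candidate routes:
Quorn - Kelso - Fenn - Eskin: 8+9+14 = 31
Quorn - Pirton - Marden - Ulver - Eskin: 4+14+7+5 = 30
Quorn - Pirton - Marden - Eskin: 4+14+8 = 26
Quorn - Pirton - Irby - Ulver - Eskin: 4+11+9+5 = 29
Cheapest is Quorn - Pirton - Marden - Eskin at $26.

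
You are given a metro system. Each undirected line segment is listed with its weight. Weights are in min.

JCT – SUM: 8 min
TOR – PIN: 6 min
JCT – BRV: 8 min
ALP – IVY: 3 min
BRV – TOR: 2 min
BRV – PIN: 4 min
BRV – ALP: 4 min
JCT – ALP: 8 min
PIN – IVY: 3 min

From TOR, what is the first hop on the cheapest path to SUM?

Enumerating some paths:
TOR → BRV → JCT → SUM: 2+8+8 = 18
TOR → BRV → ALP → JCT → SUM: 2+4+8+8 = 22
Cheapest is TOR → BRV → JCT → SUM at 18 min.
So from TOR the first move is to BRV.

BRV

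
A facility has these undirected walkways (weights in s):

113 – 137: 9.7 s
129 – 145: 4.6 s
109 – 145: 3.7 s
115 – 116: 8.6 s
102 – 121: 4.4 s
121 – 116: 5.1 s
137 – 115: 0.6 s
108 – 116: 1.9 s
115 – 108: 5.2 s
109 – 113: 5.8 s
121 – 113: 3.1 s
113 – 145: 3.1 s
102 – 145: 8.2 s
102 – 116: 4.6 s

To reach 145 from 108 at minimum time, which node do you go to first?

Candidate routes:
108 - 116 - 102 - 145: 1.9+4.6+8.2 = 14.7
108 - 116 - 121 - 113 - 145: 1.9+5.1+3.1+3.1 = 13.2
Cheapest is 108 - 116 - 121 - 113 - 145 at 13.2 s.
So from 108 the first move is to 116.

116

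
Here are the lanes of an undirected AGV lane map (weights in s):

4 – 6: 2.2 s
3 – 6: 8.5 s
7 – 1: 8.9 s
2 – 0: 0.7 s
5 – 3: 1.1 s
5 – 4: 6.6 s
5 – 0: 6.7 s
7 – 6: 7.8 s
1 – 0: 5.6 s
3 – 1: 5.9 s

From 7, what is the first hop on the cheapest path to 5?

1

Compare a few routes:
7–1–0–5: 8.9+5.6+6.7 = 21.2
7–1–3–5: 8.9+5.9+1.1 = 15.9
7–6–4–5: 7.8+2.2+6.6 = 16.6
7–6–3–5: 7.8+8.5+1.1 = 17.4
Cheapest is 7–1–3–5 at 15.9 s.
So from 7 the first move is to 1.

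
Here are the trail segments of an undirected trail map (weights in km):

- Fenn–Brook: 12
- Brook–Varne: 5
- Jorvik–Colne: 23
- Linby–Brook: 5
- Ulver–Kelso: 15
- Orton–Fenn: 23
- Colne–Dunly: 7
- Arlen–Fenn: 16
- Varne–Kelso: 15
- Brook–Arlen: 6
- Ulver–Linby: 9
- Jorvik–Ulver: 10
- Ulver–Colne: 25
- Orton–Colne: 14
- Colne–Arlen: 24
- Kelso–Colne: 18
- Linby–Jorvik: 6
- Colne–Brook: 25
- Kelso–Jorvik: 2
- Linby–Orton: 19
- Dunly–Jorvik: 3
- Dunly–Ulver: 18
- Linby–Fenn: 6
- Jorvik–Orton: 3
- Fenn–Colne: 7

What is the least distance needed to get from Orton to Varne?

Settle nodes by increasing distance from Orton:
Orton: 0
Jorvik: 3  (via Orton)
Kelso: 5  (via Jorvik)
Dunly: 6  (via Jorvik)
Linby: 9  (via Jorvik)
Colne: 13  (via Dunly)
Ulver: 13  (via Jorvik)
Brook: 14  (via Linby)
Fenn: 15  (via Linby)
Varne: 19  (via Brook)
Shortest route: Orton → Jorvik → Linby → Brook → Varne = 19 km.

19 km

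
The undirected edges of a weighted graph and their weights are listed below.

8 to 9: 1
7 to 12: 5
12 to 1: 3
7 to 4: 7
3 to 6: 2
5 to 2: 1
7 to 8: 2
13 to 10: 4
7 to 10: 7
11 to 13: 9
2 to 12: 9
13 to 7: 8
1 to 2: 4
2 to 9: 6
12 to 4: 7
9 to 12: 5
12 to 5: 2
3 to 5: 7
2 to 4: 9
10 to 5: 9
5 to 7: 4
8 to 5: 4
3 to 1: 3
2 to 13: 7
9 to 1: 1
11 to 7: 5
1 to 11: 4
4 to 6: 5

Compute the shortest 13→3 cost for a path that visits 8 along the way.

Shortest 13→8: 13–7–8 = 10
Shortest 8→3: 8–9–1–3 = 5
Total via 8: 10 + 5 = 15.

15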